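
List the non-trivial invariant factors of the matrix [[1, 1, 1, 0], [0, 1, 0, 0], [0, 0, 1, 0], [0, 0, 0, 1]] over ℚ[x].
The Jordan structure of A has elementary divisors (x - 1)^2, (x - 1), (x - 1). Arranging the block sizes at each eigenvalue in decreasing order and taking row products gives the invariant factors.

Invariant factors (smallest first, each dividing the next): x - 1, x - 1, (x - 1)^2.

Check: the last factor (x - 1)^2 is the minimal polynomial, and the product (x - 1)^4 is the characteristic polynomial.

x - 1, x - 1, (x - 1)^2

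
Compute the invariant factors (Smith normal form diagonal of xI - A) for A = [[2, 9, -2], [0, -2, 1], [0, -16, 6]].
The Jordan structure of A has elementary divisors (x - 2)^3. Arranging the block sizes at each eigenvalue in decreasing order and taking row products gives the invariant factors.

Invariant factors (smallest first, each dividing the next): (x - 2)^3.

Check: the last factor (x - 2)^3 is the minimal polynomial, and the product (x - 2)^3 is the characteristic polynomial.

(x - 2)^3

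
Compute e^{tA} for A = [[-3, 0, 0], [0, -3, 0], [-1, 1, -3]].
e^{tA} = [[e^{-3*t}, 0, 0], [0, e^{-3*t}, 0], [-t*e^{-3*t}, t*e^{-3*t}, e^{-3*t}]]

A has Jordan form J = [[-3, 1, 0], [0, -3, 0], [0, 0, -3]] with A = PJP^{-1}, so e^{tA} = P e^{tJ} P^{-1}.

For a Jordan block J_k(λ), e^{tJ_k(λ)} = e^{λt} · (I + tN + t^2 N^2/2! + ... + t^{k-1} N^{k-1}/(k-1)!) where N is the nilpotent superdiagonal part.

Assembling the blocks and conjugating back gives the entries of e^{tA} as shown above.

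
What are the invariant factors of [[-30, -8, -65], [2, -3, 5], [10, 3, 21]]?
(x + 4)^3

The Jordan structure of A has elementary divisors (x + 4)^3. Arranging the block sizes at each eigenvalue in decreasing order and taking row products gives the invariant factors.

Invariant factors (smallest first, each dividing the next): (x + 4)^3.

Check: the last factor (x + 4)^3 is the minimal polynomial, and the product (x + 4)^3 is the characteristic polynomial.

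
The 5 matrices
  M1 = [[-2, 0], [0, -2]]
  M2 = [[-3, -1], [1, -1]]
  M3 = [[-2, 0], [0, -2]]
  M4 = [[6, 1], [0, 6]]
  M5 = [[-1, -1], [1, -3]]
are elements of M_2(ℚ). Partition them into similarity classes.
3 classes: {M1, M3}, {M2, M5}, {M4}

Characteristic polynomials: χ_{M1} = (x + 2)^2, χ_{M2} = (x + 2)^2, χ_{M3} = (x + 2)^2, χ_{M4} = (x - 6)^2, χ_{M5} = (x + 2)^2.

{M1, M3}: invariant factors x + 2, x + 2.

{M2, M5}: invariant factors (x + 2)^2.

{M4}: invariant factors (x - 6)^2.

Matrices are similar if and only if their invariant-factor lists agree; the partition into similarity classes is {M1, M3}, {M2, M5}, {M4}.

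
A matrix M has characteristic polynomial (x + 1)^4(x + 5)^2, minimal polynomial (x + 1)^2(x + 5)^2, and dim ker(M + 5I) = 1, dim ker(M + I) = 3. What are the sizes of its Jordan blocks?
λ = -5: algebraic multiplicity 2 (exponent in χ_M), largest block size 2 (exponent in m_M), 1 block (geometric multiplicity). This forces block sizes [2].
λ = -1: algebraic multiplicity 4 (exponent in χ_M), largest block size 2 (exponent in m_M), 3 blocks (geometric multiplicity). These force block sizes [2, 1, 1].

Jordan blocks: (-5, 2), (-1, 2), (-1, 1), (-1, 1)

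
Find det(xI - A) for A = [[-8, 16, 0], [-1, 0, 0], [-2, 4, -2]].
χ_A(x) = (x + 2)(x + 4)^2

xI - A = [[x + 8, -16, 0], [1, x, 0], [2, -4, x + 2]].

Expanding det(xI - A) along the first row:
det(xI - A) = + (x + 8)·det([[x, 0], [-4, x + 2]]) - (-16)·det([[1, 0], [2, x + 2]]) + (0)·det([[1, x], [2, -4]]).

Evaluating gives χ_A(x) = x^3 + 10x^2 + 32x + 32 = (x + 2)(x + 4)^2.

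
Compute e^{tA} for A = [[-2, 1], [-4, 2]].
e^{tA} = [[1 - 2*t, t], [-4*t, 2*t + 1]]

A has Jordan form J = [[0, 1], [0, 0]] with A = PJP^{-1}, so e^{tA} = P e^{tJ} P^{-1}.

For a Jordan block J_k(λ), e^{tJ_k(λ)} = e^{λt} · (I + tN + t^2 N^2/2! + ... + t^{k-1} N^{k-1}/(k-1)!) where N is the nilpotent superdiagonal part.

Assembling the blocks and conjugating back gives the entries of e^{tA} as shown above.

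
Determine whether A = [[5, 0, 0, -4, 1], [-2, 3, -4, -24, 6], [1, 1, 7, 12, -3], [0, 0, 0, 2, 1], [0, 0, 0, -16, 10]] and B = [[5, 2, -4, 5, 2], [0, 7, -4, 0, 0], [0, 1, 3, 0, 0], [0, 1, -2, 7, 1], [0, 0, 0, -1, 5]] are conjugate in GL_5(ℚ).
Two matrices over a field are similar if and only if they have the same invariant factors.

Both A and B have characteristic polynomial (x - 6)^2(x - 5)^3 and minimal polynomial (x - 6)^2(x - 5)^2. Computing further, both have invariant factors x - 5, (x - 6)^2(x - 5)^2. Hence A and B are similar.

Yes.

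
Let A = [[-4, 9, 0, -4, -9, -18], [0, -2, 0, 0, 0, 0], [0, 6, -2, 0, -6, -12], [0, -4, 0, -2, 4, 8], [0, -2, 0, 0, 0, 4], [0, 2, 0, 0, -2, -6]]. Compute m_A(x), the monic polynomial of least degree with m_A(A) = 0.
The characteristic polynomial factors as (x + 2)^4(x + 4)^2. The minimal polynomial is ∏(x - λ)^{k_λ} where k_λ is the size of the largest Jordan block at λ.

For λ = -4: rank(A + 4I) = 5, and the largest Jordan block has size 2 (the smallest k with rank((A + 4I)^k) = rank((A + 4I)^(k+1))).
For λ = -2: rank(A + 2I) = 2, and the largest Jordan block has size 1 (the smallest k with rank((A + 2I)^k) = rank((A + 2I)^(k+1))).

So m_A(x) = (x + 2)(x + 4)^2.

m_A(x) = (x + 2)(x + 4)^2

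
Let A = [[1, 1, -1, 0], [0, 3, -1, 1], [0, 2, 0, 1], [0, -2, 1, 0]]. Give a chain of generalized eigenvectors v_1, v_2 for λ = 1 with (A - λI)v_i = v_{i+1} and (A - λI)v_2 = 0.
v_1 = [[0, 1, 0, -2]]^T, v_2 = [[1, 0, 0, 0]]^T

We seek v_1 ∈ ker((A - I)^2) \ ker(A - I), then set v_{i+1} = (A - I) v_i.

One such chain is v_1 = [[0, 1, 0, -2]]^T, v_2 = [[1, 0, 0, 0]]^T. Check: (A - I) v_2 = [[0, 0, 0, 0]]^T = 0.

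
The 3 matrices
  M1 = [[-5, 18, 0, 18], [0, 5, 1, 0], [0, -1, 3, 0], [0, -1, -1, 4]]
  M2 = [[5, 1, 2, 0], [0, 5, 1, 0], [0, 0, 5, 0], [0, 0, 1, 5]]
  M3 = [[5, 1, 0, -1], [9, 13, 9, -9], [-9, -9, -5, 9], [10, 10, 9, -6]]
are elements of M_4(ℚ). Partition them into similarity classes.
Characteristic polynomials: χ_{M1} = (x - 4)^3(x + 5), χ_{M2} = (x - 5)^4, χ_{M3} = (x - 4)^3(x + 5).

{M1, M3}: invariant factors x - 4, (x - 4)^2(x + 5).

{M2}: invariant factors x - 5, (x - 5)^3.

Matrices are similar if and only if their invariant-factor lists agree; the partition into similarity classes is {M1, M3}, {M2}.

2 classes: {M1, M3}, {M2}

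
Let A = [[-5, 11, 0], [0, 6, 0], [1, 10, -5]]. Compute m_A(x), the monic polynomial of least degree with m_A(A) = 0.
The characteristic polynomial factors as (x - 6)(x + 5)^2. The minimal polynomial is ∏(x - λ)^{k_λ} where k_λ is the size of the largest Jordan block at λ.

For λ = -5: rank(A + 5I) = 2, and the largest Jordan block has size 2 (the smallest k with rank((A + 5I)^k) = rank((A + 5I)^(k+1))).
For λ = 6: rank(A - 6I) = 2, and the largest Jordan block has size 1 (the smallest k with rank((A - 6I)^k) = rank((A - 6I)^(k+1))).

So m_A(x) = (x - 6)(x + 5)^2.

m_A(x) = (x - 6)(x + 5)^2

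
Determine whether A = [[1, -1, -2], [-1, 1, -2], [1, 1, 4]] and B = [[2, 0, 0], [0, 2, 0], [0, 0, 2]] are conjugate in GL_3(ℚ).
No.

Both have characteristic polynomial (x - 2)^3, but the minimal polynomial of A is (x - 2)^2 while the minimal polynomial of B is x - 2. The minimal polynomial is a similarity invariant, so A and B are not similar.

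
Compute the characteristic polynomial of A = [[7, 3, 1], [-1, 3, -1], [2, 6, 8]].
xI - A = [[x - 7, -3, -1], [1, x - 3, 1], [-2, -6, x - 8]].

Expanding det(xI - A) along the first row:
det(xI - A) = + (x - 7)·det([[x - 3, 1], [-6, x - 8]]) - (-3)·det([[1, 1], [-2, x - 8]]) + (-1)·det([[1, x - 3], [-2, -6]]).

Evaluating gives χ_A(x) = x^3 - 18x^2 + 108x - 216 = (x - 6)^3.

χ_A(x) = (x - 6)^3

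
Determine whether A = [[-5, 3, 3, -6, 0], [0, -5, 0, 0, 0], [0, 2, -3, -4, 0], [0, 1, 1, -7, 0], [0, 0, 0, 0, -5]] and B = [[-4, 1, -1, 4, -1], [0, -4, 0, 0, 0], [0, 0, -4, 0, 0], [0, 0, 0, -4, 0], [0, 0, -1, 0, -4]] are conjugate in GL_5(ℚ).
trace(A) = -25 but trace(B) = -20. The trace is a similarity invariant, so A and B are not similar.

No.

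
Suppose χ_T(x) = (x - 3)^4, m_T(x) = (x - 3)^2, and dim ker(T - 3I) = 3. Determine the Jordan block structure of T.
λ = 3: algebraic multiplicity 4 (exponent in χ_T), largest block size 2 (exponent in m_T), 3 blocks (geometric multiplicity). These force block sizes [2, 1, 1].

Jordan blocks: (3, 2), (3, 1), (3, 1)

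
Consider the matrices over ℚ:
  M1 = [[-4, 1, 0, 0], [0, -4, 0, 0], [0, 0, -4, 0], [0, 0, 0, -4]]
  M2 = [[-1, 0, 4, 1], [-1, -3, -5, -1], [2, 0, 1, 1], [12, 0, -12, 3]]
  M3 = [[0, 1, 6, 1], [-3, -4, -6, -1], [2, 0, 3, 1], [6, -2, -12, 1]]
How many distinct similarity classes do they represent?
2 classes: {M1}, {M2, M3}

Characteristic polynomials: χ_{M1} = (x + 4)^4, χ_{M2} = (x - 3)^2(x + 3)^2, χ_{M3} = (x - 3)^2(x + 3)^2.

{M1}: invariant factors x + 4, x + 4, (x + 4)^2.

{M2, M3}: invariant factors (x - 3)^2(x + 3)^2.

Matrices are similar if and only if their invariant-factor lists agree; the partition into similarity classes is {M1}, {M2, M3}.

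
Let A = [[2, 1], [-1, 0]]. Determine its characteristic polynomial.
xI - A = [[x - 2, -1], [1, x]].

Expanding det(xI - A) along the first row:
det(xI - A) = + (x - 2)·det([[x]]) - (-1)·det([[1]]).

Evaluating gives χ_A(x) = x^2 - 2x + 1 = (x - 1)^2.

χ_A(x) = (x - 1)^2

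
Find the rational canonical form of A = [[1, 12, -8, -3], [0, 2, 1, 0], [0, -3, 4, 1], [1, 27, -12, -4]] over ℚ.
R = [[0, 0, 0, -12], [1, 0, 0, 16], [0, 1, 0, -4], [0, 0, 1, 3]]

The invariant factors of A (the non-unit diagonal entries of the Smith normal form of xI - A over ℚ[x]) are (x - 3)(x^3 + 4x - 4), each dividing the next. The characteristic polynomial is their product, (x - 3)(x^3 + 4x - 4).

The rational canonical form is the block-diagonal matrix of companion matrices C(f_i):
R = [[0, 0, 0, -12], [1, 0, 0, 16], [0, 1, 0, -4], [0, 0, 1, 3]].

Note the characteristic polynomial does not split into linear factors over ℚ, so A has no Jordan form over ℚ; the rational canonical form exists over any field.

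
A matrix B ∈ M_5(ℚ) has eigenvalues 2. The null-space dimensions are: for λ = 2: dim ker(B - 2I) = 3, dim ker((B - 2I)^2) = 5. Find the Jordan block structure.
λ = 2: successive nullity increments [3, 2] count blocks of size ≥ k; block sizes are [2, 2, 1].

Jordan blocks: (2, 2), (2, 2), (2, 1)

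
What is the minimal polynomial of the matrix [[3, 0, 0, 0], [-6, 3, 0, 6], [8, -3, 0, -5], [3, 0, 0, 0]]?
The characteristic polynomial factors as x^2(x - 3)^2. The minimal polynomial is ∏(x - λ)^{k_λ} where k_λ is the size of the largest Jordan block at λ.

For λ = 0: rank(A) = 3, and the largest Jordan block has size 2 (the smallest k with rank(A^k) = rank(A^(k+1))).
For λ = 3: rank(A - 3I) = 2, and the largest Jordan block has size 1 (the smallest k with rank((A - 3I)^k) = rank((A - 3I)^(k+1))).

So m_A(x) = x^2(x - 3).

m_A(x) = x^2(x - 3)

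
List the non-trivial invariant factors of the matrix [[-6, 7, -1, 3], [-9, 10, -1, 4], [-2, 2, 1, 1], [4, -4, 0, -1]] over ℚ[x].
(x - 1)^2, (x - 1)^2

The Jordan structure of A has elementary divisors (x - 1)^2, (x - 1)^2. Arranging the block sizes at each eigenvalue in decreasing order and taking row products gives the invariant factors.

Invariant factors (smallest first, each dividing the next): (x - 1)^2, (x - 1)^2.

Check: the last factor (x - 1)^2 is the minimal polynomial, and the product (x - 1)^4 is the characteristic polynomial.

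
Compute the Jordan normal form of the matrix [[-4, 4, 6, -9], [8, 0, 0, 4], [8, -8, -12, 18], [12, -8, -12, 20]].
J = [[0, 0, 0, 0], [0, 0, 0, 0], [0, 0, 2, 1], [0, 0, 0, 2]]

The characteristic polynomial is det(xI - A) = x^2(x - 2)^2, so the eigenvalues are 0 (algebraic multiplicity 2), 2 (algebraic multiplicity 2).

For λ = 0: rank(A) = 2. The eigenspace has dimension 4 - 2 = 2, so there are 2 Jordan blocks; the rank sequence gives block sizes [1, 1].

For λ = 2: rank(A - 2I) = 3, rank((A - 2I)^2) = 2. The eigenspace has dimension 4 - 3 = 1, so there is 1 Jordan block; the rank sequence gives block sizes [2].

Assembling the blocks gives the Jordan form J above.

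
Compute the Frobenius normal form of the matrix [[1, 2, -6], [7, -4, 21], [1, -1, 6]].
R = [[3, 0, 0], [0, 0, 9], [0, 1, 0]]

The invariant factors of A (the non-unit diagonal entries of the Smith normal form of xI - A over ℚ[x]) are x - 3, (x - 3)(x + 3), each dividing the next. The characteristic polynomial is their product, (x - 3)^2(x + 3).

The rational canonical form is the block-diagonal matrix of companion matrices C(f_i):
R = [[3, 0, 0], [0, 0, 9], [0, 1, 0]].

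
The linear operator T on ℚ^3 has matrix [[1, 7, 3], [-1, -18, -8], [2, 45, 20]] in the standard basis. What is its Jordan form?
J = [[1, 1, 0], [0, 1, 1], [0, 0, 1]]

The characteristic polynomial is det(xI - A) = (x - 1)^3, so the eigenvalues are 1 (algebraic multiplicity 3).

For λ = 1: rank(A - I) = 2, rank((A - I)^2) = 1, rank((A - I)^3) = 0. The eigenspace has dimension 3 - 2 = 1, so there is 1 Jordan block; the rank sequence gives block sizes [3].

Assembling the blocks gives the Jordan form J above.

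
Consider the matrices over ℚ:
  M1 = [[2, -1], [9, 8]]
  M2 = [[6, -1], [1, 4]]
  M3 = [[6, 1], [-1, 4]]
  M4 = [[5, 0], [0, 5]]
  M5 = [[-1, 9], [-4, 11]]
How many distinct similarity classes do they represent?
Characteristic polynomials: χ_{M1} = (x - 5)^2, χ_{M2} = (x - 5)^2, χ_{M3} = (x - 5)^2, χ_{M4} = (x - 5)^2, χ_{M5} = (x - 5)^2.

{M1, M2, M3, M5}: invariant factors (x - 5)^2.

{M4}: invariant factors x - 5, x - 5.

Matrices are similar if and only if their invariant-factor lists agree; the partition into similarity classes is {M1, M2, M3, M5}, {M4}.

2 classes: {M1, M2, M3, M5}, {M4}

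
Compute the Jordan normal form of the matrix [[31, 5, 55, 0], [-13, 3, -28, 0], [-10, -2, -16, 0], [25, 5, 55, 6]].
The characteristic polynomial is det(xI - A) = (x - 6)^4, so the eigenvalues are 6 (algebraic multiplicity 4).

For λ = 6: rank(A - 6I) = 2, rank((A - 6I)^2) = 1, rank((A - 6I)^3) = 0. The eigenspace has dimension 4 - 2 = 2, so there are 2 Jordan blocks; the rank sequence gives block sizes [3, 1].

Assembling the blocks gives the Jordan form J above.

J = [[6, 1, 0, 0], [0, 6, 1, 0], [0, 0, 6, 0], [0, 0, 0, 6]]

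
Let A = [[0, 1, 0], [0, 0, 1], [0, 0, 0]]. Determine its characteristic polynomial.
xI - A = [[x, -1, 0], [0, x, -1], [0, 0, x]].

Expanding det(xI - A) along the first row:
det(xI - A) = + (x)·det([[x, -1], [0, x]]) - (-1)·det([[0, -1], [0, x]]) + (0)·det([[0, x], [0, 0]]).

Evaluating gives χ_A(x) = x^3.

χ_A(x) = x^3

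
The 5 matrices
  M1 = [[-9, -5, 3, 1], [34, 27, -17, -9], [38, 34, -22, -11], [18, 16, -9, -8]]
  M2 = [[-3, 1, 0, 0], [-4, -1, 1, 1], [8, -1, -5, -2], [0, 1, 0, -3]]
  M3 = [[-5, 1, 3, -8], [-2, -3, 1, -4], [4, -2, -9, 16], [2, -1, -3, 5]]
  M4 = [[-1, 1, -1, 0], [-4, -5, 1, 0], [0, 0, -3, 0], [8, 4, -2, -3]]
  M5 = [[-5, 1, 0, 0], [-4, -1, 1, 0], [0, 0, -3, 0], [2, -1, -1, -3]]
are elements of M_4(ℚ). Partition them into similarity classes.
1 class: {M1, M2, M3, M4, M5}

Characteristic polynomials: χ_{M1} = (x + 3)^4, χ_{M2} = (x + 3)^4, χ_{M3} = (x + 3)^4, χ_{M4} = (x + 3)^4, χ_{M5} = (x + 3)^4.

{M1, M2, M3, M4, M5}: invariant factors x + 3, (x + 3)^3.

Matrices are similar if and only if their invariant-factor lists agree; the partition into similarity classes is {M1, M2, M3, M4, M5}.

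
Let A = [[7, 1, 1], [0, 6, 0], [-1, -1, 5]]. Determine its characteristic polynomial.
xI - A = [[x - 7, -1, -1], [0, x - 6, 0], [1, 1, x - 5]].

Expanding det(xI - A) along the first row:
det(xI - A) = + (x - 7)·det([[x - 6, 0], [1, x - 5]]) - (-1)·det([[0, 0], [1, x - 5]]) + (-1)·det([[0, x - 6], [1, 1]]).

Evaluating gives χ_A(x) = x^3 - 18x^2 + 108x - 216 = (x - 6)^3.

χ_A(x) = (x - 6)^3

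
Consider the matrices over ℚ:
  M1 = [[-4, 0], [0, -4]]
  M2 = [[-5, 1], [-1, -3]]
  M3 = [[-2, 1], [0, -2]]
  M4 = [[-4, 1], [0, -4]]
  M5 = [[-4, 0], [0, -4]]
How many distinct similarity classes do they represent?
Characteristic polynomials: χ_{M1} = (x + 4)^2, χ_{M2} = (x + 4)^2, χ_{M3} = (x + 2)^2, χ_{M4} = (x + 4)^2, χ_{M5} = (x + 4)^2.

{M1, M5}: invariant factors x + 4, x + 4.

{M2, M4}: invariant factors (x + 4)^2.

{M3}: invariant factors (x + 2)^2.

Matrices are similar if and only if their invariant-factor lists agree; the partition into similarity classes is {M1, M5}, {M2, M4}, {M3}.

3 classes: {M1, M5}, {M2, M4}, {M3}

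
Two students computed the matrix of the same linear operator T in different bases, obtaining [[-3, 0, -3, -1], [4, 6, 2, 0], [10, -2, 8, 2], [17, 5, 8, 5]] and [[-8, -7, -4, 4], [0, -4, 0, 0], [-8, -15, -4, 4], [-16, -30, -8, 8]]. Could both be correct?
No.

trace(A) = 16 but trace(B) = -8. The trace is a similarity invariant, so A and B are not similar.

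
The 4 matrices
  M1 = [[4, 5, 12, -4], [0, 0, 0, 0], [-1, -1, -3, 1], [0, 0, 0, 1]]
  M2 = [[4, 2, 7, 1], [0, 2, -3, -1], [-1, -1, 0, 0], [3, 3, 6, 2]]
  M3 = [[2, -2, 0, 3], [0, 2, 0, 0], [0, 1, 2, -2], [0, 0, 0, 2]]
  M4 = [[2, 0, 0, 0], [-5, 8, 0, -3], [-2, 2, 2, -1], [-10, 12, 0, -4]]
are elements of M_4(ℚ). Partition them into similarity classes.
2 classes: {M1}, {M2, M3, M4}

Characteristic polynomials: χ_{M1} = x^2(x - 1)^2, χ_{M2} = (x - 2)^4, χ_{M3} = (x - 2)^4, χ_{M4} = (x - 2)^4.

{M1}: invariant factors x^2(x - 1)^2.

{M2, M3, M4}: invariant factors (x - 2)^2, (x - 2)^2.

Matrices are similar if and only if their invariant-factor lists agree; the partition into similarity classes is {M1}, {M2, M3, M4}.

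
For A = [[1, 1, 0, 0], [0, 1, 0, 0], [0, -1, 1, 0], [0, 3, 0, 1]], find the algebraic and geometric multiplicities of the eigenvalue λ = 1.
algebraic multiplicity 4, geometric multiplicity 3

The characteristic polynomial is (x - 1)^4, so the factor x - 1 appears with exponent 4: the algebraic multiplicity is 4.

rank(A - I) = 1, so the eigenspace has dimension 4 - 1 = 3: the geometric multiplicity is 3.

Since 3 < 4, A is not diagonalizable.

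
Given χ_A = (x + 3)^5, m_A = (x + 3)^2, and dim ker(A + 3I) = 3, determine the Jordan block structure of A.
Jordan blocks: (-3, 2), (-3, 2), (-3, 1)

λ = -3: algebraic multiplicity 5 (exponent in χ_A), largest block size 2 (exponent in m_A), 3 blocks (geometric multiplicity). These force block sizes [2, 2, 1].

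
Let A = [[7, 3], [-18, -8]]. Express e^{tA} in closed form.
e^{tA} = [[3*e^{t} - 2*e^{-2*t}, e^{t} - e^{-2*t}], [-6*e^{t} + 6*e^{-2*t}, -2*e^{t} + 3*e^{-2*t}]]

A has Jordan form J = [[-2, 0], [0, 1]] with A = PJP^{-1}, so e^{tA} = P e^{tJ} P^{-1}.

For a Jordan block J_k(λ), e^{tJ_k(λ)} = e^{λt} · (I + tN + t^2 N^2/2! + ... + t^{k-1} N^{k-1}/(k-1)!) where N is the nilpotent superdiagonal part.

Assembling the blocks and conjugating back gives the entries of e^{tA} as shown above.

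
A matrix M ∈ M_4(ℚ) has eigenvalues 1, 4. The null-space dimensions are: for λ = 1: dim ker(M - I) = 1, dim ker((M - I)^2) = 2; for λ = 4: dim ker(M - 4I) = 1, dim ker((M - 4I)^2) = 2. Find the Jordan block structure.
Jordan blocks: (1, 2), (4, 2)

λ = 1: successive nullity increments [1, 1] count blocks of size ≥ k; block sizes are [2].
λ = 4: successive nullity increments [1, 1] count blocks of size ≥ k; block sizes are [2].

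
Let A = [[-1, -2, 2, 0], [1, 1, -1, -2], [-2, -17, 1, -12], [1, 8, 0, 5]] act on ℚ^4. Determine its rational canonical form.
The invariant factors of A (the non-unit diagonal entries of the Smith normal form of xI - A over ℚ[x]) are x^2(x - 3)^2, each dividing the next. The characteristic polynomial is their product, x^2(x - 3)^2.

The rational canonical form is the block-diagonal matrix of companion matrices C(f_i):
R = [[0, 0, 0, 0], [1, 0, 0, 0], [0, 1, 0, -9], [0, 0, 1, 6]].

R = [[0, 0, 0, 0], [1, 0, 0, 0], [0, 1, 0, -9], [0, 0, 1, 6]]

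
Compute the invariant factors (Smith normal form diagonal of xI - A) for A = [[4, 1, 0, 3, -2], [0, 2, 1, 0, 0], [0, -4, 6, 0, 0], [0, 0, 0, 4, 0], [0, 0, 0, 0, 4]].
The Jordan structure of A has elementary divisors (x - 4)^3, (x - 4), (x - 4). Arranging the block sizes at each eigenvalue in decreasing order and taking row products gives the invariant factors.

Invariant factors (smallest first, each dividing the next): x - 4, x - 4, (x - 4)^3.

Check: the last factor (x - 4)^3 is the minimal polynomial, and the product (x - 4)^5 is the characteristic polynomial.

x - 4, x - 4, (x - 4)^3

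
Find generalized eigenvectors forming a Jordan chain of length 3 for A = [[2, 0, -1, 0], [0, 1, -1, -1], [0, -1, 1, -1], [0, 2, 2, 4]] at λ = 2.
We seek v_1 ∈ ker((A - 2I)^3) \ ker((A - 2I)^2), then set v_{i+1} = (A - 2I) v_i.

One such chain is v_1 = [[1, 1, 1, -1]]^T, v_2 = [[-1, -1, -1, 2]]^T, v_3 = [[1, 0, 0, 0]]^T. Check: (A - 2I) v_3 = [[0, 0, 0, 0]]^T = 0.

v_1 = [[1, 1, 1, -1]]^T, v_2 = [[-1, -1, -1, 2]]^T, v_3 = [[1, 0, 0, 0]]^T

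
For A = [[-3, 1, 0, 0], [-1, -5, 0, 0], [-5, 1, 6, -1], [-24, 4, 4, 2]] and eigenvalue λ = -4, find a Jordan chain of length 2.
We seek v_1 ∈ ker((A + 4I)^2) \ ker(A + 4I), then set v_{i+1} = (A + 4I) v_i.

One such chain is v_1 = [[0, 1, 0, 0]]^T, v_2 = [[1, -1, 1, 4]]^T. Check: (A + 4I) v_2 = [[0, 0, 0, 0]]^T = 0.

v_1 = [[0, 1, 0, 0]]^T, v_2 = [[1, -1, 1, 4]]^T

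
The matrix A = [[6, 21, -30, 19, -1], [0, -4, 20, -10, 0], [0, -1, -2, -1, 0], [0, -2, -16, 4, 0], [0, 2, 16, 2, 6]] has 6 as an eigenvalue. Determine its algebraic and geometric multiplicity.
algebraic multiplicity 3, geometric multiplicity 2

The characteristic polynomial is (x - 6)^3(x + 4)^2, so the factor x - 6 appears with exponent 3: the algebraic multiplicity is 3.

rank(A - 6I) = 3, so the eigenspace has dimension 5 - 3 = 2: the geometric multiplicity is 2.

Since 2 < 3, A is not diagonalizable.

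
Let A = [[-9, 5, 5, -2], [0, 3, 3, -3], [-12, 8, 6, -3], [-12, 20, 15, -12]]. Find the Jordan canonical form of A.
The characteristic polynomial is det(xI - A) = (x + 3)^4, so the eigenvalues are -3 (algebraic multiplicity 4).

For λ = -3: rank(A + 3I) = 2, rank((A + 3I)^2) = 0. The eigenspace has dimension 4 - 2 = 2, so there are 2 Jordan blocks; the rank sequence gives block sizes [2, 2].

Assembling the blocks gives the Jordan form J above.

J = [[-3, 1, 0, 0], [0, -3, 0, 0], [0, 0, -3, 1], [0, 0, 0, -3]]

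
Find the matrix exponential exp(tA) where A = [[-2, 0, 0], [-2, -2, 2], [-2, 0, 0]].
e^{tA} = [[e^{-2*t}, 0, 0], [-1 + e^{-2*t}, e^{-2*t}, 1 - e^{-2*t}], [-1 + e^{-2*t}, 0, 1]]

A has Jordan form J = [[-2, 0, 0], [0, -2, 0], [0, 0, 0]] with A = PJP^{-1}, so e^{tA} = P e^{tJ} P^{-1}.

For a Jordan block J_k(λ), e^{tJ_k(λ)} = e^{λt} · (I + tN + t^2 N^2/2! + ... + t^{k-1} N^{k-1}/(k-1)!) where N is the nilpotent superdiagonal part.

Assembling the blocks and conjugating back gives the entries of e^{tA} as shown above.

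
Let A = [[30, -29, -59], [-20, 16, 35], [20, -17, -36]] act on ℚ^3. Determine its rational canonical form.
The invariant factors of A (the non-unit diagonal entries of the Smith normal form of xI - A over ℚ[x]) are (x - 6)(x - 5)(x + 1), each dividing the next. The characteristic polynomial is their product, (x - 6)(x - 5)(x + 1).

The rational canonical form is the block-diagonal matrix of companion matrices C(f_i):
R = [[0, 0, -30], [1, 0, -19], [0, 1, 10]].

R = [[0, 0, -30], [1, 0, -19], [0, 1, 10]]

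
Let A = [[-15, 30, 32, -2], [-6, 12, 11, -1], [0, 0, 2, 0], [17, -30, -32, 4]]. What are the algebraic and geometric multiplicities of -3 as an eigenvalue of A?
The characteristic polynomial is (x - 2)^3(x + 3), so the factor x + 3 appears with exponent 1: the algebraic multiplicity is 1.

rank(A + 3I) = 3, so the eigenspace has dimension 4 - 3 = 1: the geometric multiplicity is 1.

algebraic multiplicity 1, geometric multiplicity 1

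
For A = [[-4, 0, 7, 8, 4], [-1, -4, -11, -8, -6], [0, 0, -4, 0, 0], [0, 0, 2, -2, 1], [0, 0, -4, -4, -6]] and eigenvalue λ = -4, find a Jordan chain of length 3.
We seek v_1 ∈ ker((A + 4I)^3) \ ker((A + 4I)^2), then set v_{i+1} = (A + 4I) v_i.

One such chain is v_1 = [[0, -1, 1, 0, -2]]^T, v_2 = [[-1, 1, 0, 0, 0]]^T, v_3 = [[0, 1, 0, 0, 0]]^T. Check: (A + 4I) v_3 = [[0, 0, 0, 0, 0]]^T = 0.

v_1 = [[0, -1, 1, 0, -2]]^T, v_2 = [[-1, 1, 0, 0, 0]]^T, v_3 = [[0, 1, 0, 0, 0]]^T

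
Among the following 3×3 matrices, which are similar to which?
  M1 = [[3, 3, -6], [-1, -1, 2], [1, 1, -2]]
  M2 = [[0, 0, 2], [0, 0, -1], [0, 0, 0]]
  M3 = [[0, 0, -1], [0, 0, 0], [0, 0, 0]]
1 class: {M1, M2, M3}

Characteristic polynomials: χ_{M1} = x^3, χ_{M2} = x^3, χ_{M3} = x^3.

{M1, M2, M3}: invariant factors x, x^2.

Matrices are similar if and only if their invariant-factor lists agree; the partition into similarity classes is {M1, M2, M3}.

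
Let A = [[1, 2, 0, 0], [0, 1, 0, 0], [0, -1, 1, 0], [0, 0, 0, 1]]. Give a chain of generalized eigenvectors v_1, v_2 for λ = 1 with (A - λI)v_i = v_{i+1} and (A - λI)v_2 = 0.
We seek v_1 ∈ ker((A - I)^2) \ ker(A - I), then set v_{i+1} = (A - I) v_i.

One such chain is v_1 = [[4, 1, -2, 0]]^T, v_2 = [[2, 0, -1, 0]]^T. Check: (A - I) v_2 = [[0, 0, 0, 0]]^T = 0.

v_1 = [[4, 1, -2, 0]]^T, v_2 = [[2, 0, -1, 0]]^T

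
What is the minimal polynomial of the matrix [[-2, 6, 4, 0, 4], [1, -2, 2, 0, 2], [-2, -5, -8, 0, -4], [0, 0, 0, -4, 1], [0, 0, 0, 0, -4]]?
m_A(x) = (x + 4)^3

The characteristic polynomial factors as (x + 4)^5. The minimal polynomial is ∏(x - λ)^{k_λ} where k_λ is the size of the largest Jordan block at λ.

For λ = -4: rank(A + 4I) = 3, and the largest Jordan block has size 3 (the smallest k with rank((A + 4I)^k) = rank((A + 4I)^(k+1))).

So m_A(x) = (x + 4)^3.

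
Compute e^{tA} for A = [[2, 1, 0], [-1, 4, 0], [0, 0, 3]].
A has Jordan form J = [[3, 1, 0], [0, 3, 0], [0, 0, 3]] with A = PJP^{-1}, so e^{tA} = P e^{tJ} P^{-1}.

For a Jordan block J_k(λ), e^{tJ_k(λ)} = e^{λt} · (I + tN + t^2 N^2/2! + ... + t^{k-1} N^{k-1}/(k-1)!) where N is the nilpotent superdiagonal part.

Assembling the blocks and conjugating back gives the entries of e^{tA} as shown above.

e^{tA} = [[(1 - t)*e^{3*t}, t*e^{3*t}, 0], [-t*e^{3*t}, (t + 1)*e^{3*t}, 0], [0, 0, e^{3*t}]]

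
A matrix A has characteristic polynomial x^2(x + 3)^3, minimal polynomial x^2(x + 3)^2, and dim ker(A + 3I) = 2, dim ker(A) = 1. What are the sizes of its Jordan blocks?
λ = -3: algebraic multiplicity 3 (exponent in χ_A), largest block size 2 (exponent in m_A), 2 blocks (geometric multiplicity). These force block sizes [2, 1].
λ = 0: algebraic multiplicity 2 (exponent in χ_A), largest block size 2 (exponent in m_A), 1 block (geometric multiplicity). This forces block sizes [2].

Jordan blocks: (-3, 2), (-3, 1), (0, 2)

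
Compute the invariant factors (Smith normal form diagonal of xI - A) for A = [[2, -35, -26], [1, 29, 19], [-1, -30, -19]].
(x - 4)^3

The Jordan structure of A has elementary divisors (x - 4)^3. Arranging the block sizes at each eigenvalue in decreasing order and taking row products gives the invariant factors.

Invariant factors (smallest first, each dividing the next): (x - 4)^3.

Check: the last factor (x - 4)^3 is the minimal polynomial, and the product (x - 4)^3 is the characteristic polynomial.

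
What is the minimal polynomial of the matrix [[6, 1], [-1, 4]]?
m_A(x) = (x - 5)^2

The characteristic polynomial factors as (x - 5)^2. The minimal polynomial is ∏(x - λ)^{k_λ} where k_λ is the size of the largest Jordan block at λ.

For λ = 5: rank(A - 5I) = 1, and the largest Jordan block has size 2 (the smallest k with rank((A - 5I)^k) = rank((A - 5I)^(k+1))).

So m_A(x) = (x - 5)^2.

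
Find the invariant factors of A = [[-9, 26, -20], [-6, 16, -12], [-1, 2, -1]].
(x - 4)(x - 1)^2

The Jordan structure of A has elementary divisors (x - 1)^2, (x - 4). Arranging the block sizes at each eigenvalue in decreasing order and taking row products gives the invariant factors.

Invariant factors (smallest first, each dividing the next): (x - 4)(x - 1)^2.

Check: the last factor (x - 4)(x - 1)^2 is the minimal polynomial, and the product (x - 4)(x - 1)^2 is the characteristic polynomial.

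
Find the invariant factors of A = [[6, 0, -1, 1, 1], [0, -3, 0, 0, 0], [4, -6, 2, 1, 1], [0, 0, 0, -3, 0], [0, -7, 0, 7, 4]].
The Jordan structure of A has elementary divisors (x + 3), (x + 3), (x - 4)^3. Arranging the block sizes at each eigenvalue in decreasing order and taking row products gives the invariant factors.

Invariant factors (smallest first, each dividing the next): x + 3, (x - 4)^3(x + 3).

Check: the last factor (x - 4)^3(x + 3) is the minimal polynomial, and the product (x - 4)^3(x + 3)^2 is the characteristic polynomial.

x + 3, (x - 4)^3(x + 3)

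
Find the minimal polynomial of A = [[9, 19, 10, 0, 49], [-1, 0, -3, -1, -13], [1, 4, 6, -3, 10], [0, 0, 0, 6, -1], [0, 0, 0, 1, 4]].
The characteristic polynomial factors as (x - 5)^5. The minimal polynomial is ∏(x - λ)^{k_λ} where k_λ is the size of the largest Jordan block at λ.

For λ = 5: rank(A - 5I) = 3, and the largest Jordan block has size 3 (the smallest k with rank((A - 5I)^k) = rank((A - 5I)^(k+1))).

So m_A(x) = (x - 5)^3.

m_A(x) = (x - 5)^3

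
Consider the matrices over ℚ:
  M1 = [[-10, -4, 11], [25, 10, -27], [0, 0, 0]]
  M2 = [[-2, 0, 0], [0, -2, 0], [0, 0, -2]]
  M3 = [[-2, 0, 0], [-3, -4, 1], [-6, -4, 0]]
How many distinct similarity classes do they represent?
Characteristic polynomials: χ_{M1} = x^3, χ_{M2} = (x + 2)^3, χ_{M3} = (x + 2)^3.

{M1}: invariant factors x^3.

{M2}: invariant factors x + 2, x + 2, x + 2.

{M3}: invariant factors x + 2, (x + 2)^2.

Matrices are similar if and only if their invariant-factor lists agree; the partition into similarity classes is {M1}, {M2}, {M3}.

3 classes: {M1}, {M2}, {M3}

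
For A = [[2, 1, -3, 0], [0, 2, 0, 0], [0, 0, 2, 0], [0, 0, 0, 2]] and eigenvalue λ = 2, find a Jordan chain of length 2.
v_1 = [[-6, 4, 1, 1]]^T, v_2 = [[1, 0, 0, 0]]^T

We seek v_1 ∈ ker((A - 2I)^2) \ ker(A - 2I), then set v_{i+1} = (A - 2I) v_i.

One such chain is v_1 = [[-6, 4, 1, 1]]^T, v_2 = [[1, 0, 0, 0]]^T. Check: (A - 2I) v_2 = [[0, 0, 0, 0]]^T = 0.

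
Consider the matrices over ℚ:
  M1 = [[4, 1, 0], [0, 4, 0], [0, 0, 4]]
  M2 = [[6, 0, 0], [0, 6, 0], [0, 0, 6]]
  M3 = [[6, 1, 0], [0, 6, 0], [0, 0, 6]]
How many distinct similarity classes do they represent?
Characteristic polynomials: χ_{M1} = (x - 4)^3, χ_{M2} = (x - 6)^3, χ_{M3} = (x - 6)^3.

{M1}: invariant factors x - 4, (x - 4)^2.

{M2}: invariant factors x - 6, x - 6, x - 6.

{M3}: invariant factors x - 6, (x - 6)^2.

Matrices are similar if and only if their invariant-factor lists agree; the partition into similarity classes is {M1}, {M2}, {M3}.

3 classes: {M1}, {M2}, {M3}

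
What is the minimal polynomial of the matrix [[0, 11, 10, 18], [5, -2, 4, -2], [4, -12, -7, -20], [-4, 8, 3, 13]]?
The characteristic polynomial factors as (x - 3)^2(x + 1)^2. The minimal polynomial is ∏(x - λ)^{k_λ} where k_λ is the size of the largest Jordan block at λ.

For λ = -1: rank(A + I) = 3, and the largest Jordan block has size 2 (the smallest k with rank((A + I)^k) = rank((A + I)^(k+1))).
For λ = 3: rank(A - 3I) = 3, and the largest Jordan block has size 2 (the smallest k with rank((A - 3I)^k) = rank((A - 3I)^(k+1))).

So m_A(x) = (x - 3)^2(x + 1)^2.

m_A(x) = (x - 3)^2(x + 1)^2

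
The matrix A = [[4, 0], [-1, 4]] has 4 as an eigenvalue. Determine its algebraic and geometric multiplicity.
algebraic multiplicity 2, geometric multiplicity 1

The characteristic polynomial is (x - 4)^2, so the factor x - 4 appears with exponent 2: the algebraic multiplicity is 2.

rank(A - 4I) = 1, so the eigenspace has dimension 2 - 1 = 1: the geometric multiplicity is 1.

Since 1 < 2, A is not diagonalizable.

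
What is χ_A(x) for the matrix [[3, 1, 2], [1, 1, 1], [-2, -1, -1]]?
xI - A = [[x - 3, -1, -2], [-1, x - 1, -1], [2, 1, x + 1]].

Expanding det(xI - A) along the first row:
det(xI - A) = + (x - 3)·det([[x - 1, -1], [1, x + 1]]) - (-1)·det([[-1, -1], [2, x + 1]]) + (-2)·det([[-1, x - 1], [2, 1]]).

Evaluating gives χ_A(x) = x^3 - 3x^2 + 3x - 1 = (x - 1)^3.

χ_A(x) = (x - 1)^3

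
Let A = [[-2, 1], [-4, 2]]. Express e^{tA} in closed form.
A has Jordan form J = [[0, 1], [0, 0]] with A = PJP^{-1}, so e^{tA} = P e^{tJ} P^{-1}.

For a Jordan block J_k(λ), e^{tJ_k(λ)} = e^{λt} · (I + tN + t^2 N^2/2! + ... + t^{k-1} N^{k-1}/(k-1)!) where N is the nilpotent superdiagonal part.

Assembling the blocks and conjugating back gives the entries of e^{tA} as shown above.

e^{tA} = [[1 - 2*t, t], [-4*t, 2*t + 1]]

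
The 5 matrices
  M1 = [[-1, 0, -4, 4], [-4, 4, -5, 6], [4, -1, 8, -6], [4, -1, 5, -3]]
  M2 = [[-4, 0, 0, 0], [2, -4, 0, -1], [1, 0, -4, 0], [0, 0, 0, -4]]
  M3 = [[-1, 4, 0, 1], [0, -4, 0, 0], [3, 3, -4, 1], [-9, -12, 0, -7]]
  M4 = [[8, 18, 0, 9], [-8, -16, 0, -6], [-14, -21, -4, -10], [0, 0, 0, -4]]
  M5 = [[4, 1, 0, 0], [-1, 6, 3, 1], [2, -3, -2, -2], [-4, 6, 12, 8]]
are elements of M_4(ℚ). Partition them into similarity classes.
Characteristic polynomials: χ_{M1} = (x - 3)^3(x + 1), χ_{M2} = (x + 4)^4, χ_{M3} = (x + 4)^4, χ_{M4} = (x + 4)^4, χ_{M5} = (x - 4)^4.

{M1}: invariant factors x - 3, (x - 3)^2(x + 1).

{M2, M3, M4}: invariant factors (x + 4)^2, (x + 4)^2.

{M5}: invariant factors x - 4, (x - 4)^3.

Matrices are similar if and only if their invariant-factor lists agree; the partition into similarity classes is {M1}, {M2, M3, M4}, {M5}.

3 classes: {M1}, {M2, M3, M4}, {M5}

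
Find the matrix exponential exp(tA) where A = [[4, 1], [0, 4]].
e^{tA} = [[e^{4*t}, t*e^{4*t}], [0, e^{4*t}]]

A has Jordan form J = [[4, 1], [0, 4]] with A = PJP^{-1}, so e^{tA} = P e^{tJ} P^{-1}.

For a Jordan block J_k(λ), e^{tJ_k(λ)} = e^{λt} · (I + tN + t^2 N^2/2! + ... + t^{k-1} N^{k-1}/(k-1)!) where N is the nilpotent superdiagonal part.

Assembling the blocks and conjugating back gives the entries of e^{tA} as shown above.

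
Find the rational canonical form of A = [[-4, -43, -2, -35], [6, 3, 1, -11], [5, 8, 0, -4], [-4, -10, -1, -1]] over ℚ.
The invariant factors of A (the non-unit diagonal entries of the Smith normal form of xI - A over ℚ[x]) are (x^2 + x - 3)^2, each dividing the next. The characteristic polynomial is their product, (x^2 + x - 3)^2.

The rational canonical form is the block-diagonal matrix of companion matrices C(f_i):
R = [[0, 0, 0, -9], [1, 0, 0, 6], [0, 1, 0, 5], [0, 0, 1, -2]].

Note the characteristic polynomial does not split into linear factors over ℚ, so A has no Jordan form over ℚ; the rational canonical form exists over any field.

R = [[0, 0, 0, -9], [1, 0, 0, 6], [0, 1, 0, 5], [0, 0, 1, -2]]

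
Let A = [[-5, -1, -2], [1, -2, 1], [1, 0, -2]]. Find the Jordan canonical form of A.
The characteristic polynomial is det(xI - A) = (x + 3)^3, so the eigenvalues are -3 (algebraic multiplicity 3).

For λ = -3: rank(A + 3I) = 2, rank((A + 3I)^2) = 1, rank((A + 3I)^3) = 0. The eigenspace has dimension 3 - 2 = 1, so there is 1 Jordan block; the rank sequence gives block sizes [3].

Assembling the blocks gives the Jordan form J above.

J = [[-3, 1, 0], [0, -3, 1], [0, 0, -3]]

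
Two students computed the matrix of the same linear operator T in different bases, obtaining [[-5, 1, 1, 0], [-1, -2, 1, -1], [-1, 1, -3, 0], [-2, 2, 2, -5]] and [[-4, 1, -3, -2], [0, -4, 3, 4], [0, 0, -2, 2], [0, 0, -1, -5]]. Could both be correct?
Yes.

Two matrices over a field are similar if and only if they have the same invariant factors.

Both A and B have characteristic polynomial (x + 3)(x + 4)^3 and minimal polynomial (x + 3)(x + 4)^3. Computing further, both have invariant factors (x + 3)(x + 4)^3. Hence A and B are similar.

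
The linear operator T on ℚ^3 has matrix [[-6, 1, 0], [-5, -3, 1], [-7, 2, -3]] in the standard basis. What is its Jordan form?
J = [[-4, 1, 0], [0, -4, 1], [0, 0, -4]]

The characteristic polynomial is det(xI - A) = (x + 4)^3, so the eigenvalues are -4 (algebraic multiplicity 3).

For λ = -4: rank(A + 4I) = 2, rank((A + 4I)^2) = 1, rank((A + 4I)^3) = 0. The eigenspace has dimension 3 - 2 = 1, so there is 1 Jordan block; the rank sequence gives block sizes [3].

Assembling the blocks gives the Jordan form J above.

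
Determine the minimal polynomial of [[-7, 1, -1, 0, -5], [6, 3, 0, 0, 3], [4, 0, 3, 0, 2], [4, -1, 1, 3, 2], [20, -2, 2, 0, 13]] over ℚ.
The characteristic polynomial factors as (x - 3)^5. The minimal polynomial is ∏(x - λ)^{k_λ} where k_λ is the size of the largest Jordan block at λ.

For λ = 3: rank(A - 3I) = 2, and the largest Jordan block has size 3 (the smallest k with rank((A - 3I)^k) = rank((A - 3I)^(k+1))).

So m_A(x) = (x - 3)^3.

m_A(x) = (x - 3)^3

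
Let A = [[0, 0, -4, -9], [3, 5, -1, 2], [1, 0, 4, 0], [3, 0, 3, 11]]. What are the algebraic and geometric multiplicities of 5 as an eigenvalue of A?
The characteristic polynomial is (x - 5)^4, so the factor x - 5 appears with exponent 4: the algebraic multiplicity is 4.

rank(A - 5I) = 2, so the eigenspace has dimension 4 - 2 = 2: the geometric multiplicity is 2.

Since 2 < 4, A is not diagonalizable.

algebraic multiplicity 4, geometric multiplicity 2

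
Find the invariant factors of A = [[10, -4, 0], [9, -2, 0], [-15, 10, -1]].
The Jordan structure of A has elementary divisors (x + 1), (x - 4)^2. Arranging the block sizes at each eigenvalue in decreasing order and taking row products gives the invariant factors.

Invariant factors (smallest first, each dividing the next): (x - 4)^2(x + 1).

Check: the last factor (x - 4)^2(x + 1) is the minimal polynomial, and the product (x - 4)^2(x + 1) is the characteristic polynomial.

(x - 4)^2(x + 1)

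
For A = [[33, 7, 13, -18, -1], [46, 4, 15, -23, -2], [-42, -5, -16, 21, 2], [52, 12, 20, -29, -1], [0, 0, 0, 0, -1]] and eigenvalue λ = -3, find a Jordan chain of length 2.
v_1 = [[2, -1, 2, 5, 0]]^T, v_2 = [[1, 0, 0, 2, 0]]^T

We seek v_1 ∈ ker((A + 3I)^2) \ ker(A + 3I), then set v_{i+1} = (A + 3I) v_i.

One such chain is v_1 = [[2, -1, 2, 5, 0]]^T, v_2 = [[1, 0, 0, 2, 0]]^T. Check: (A + 3I) v_2 = [[0, 0, 0, 0, 0]]^T = 0.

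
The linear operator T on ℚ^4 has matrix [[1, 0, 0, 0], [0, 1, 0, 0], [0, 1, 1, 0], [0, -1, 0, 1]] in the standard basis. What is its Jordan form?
J = [[1, 1, 0, 0], [0, 1, 0, 0], [0, 0, 1, 0], [0, 0, 0, 1]]

The characteristic polynomial is det(xI - A) = (x - 1)^4, so the eigenvalues are 1 (algebraic multiplicity 4).

For λ = 1: rank(A - I) = 1, rank((A - I)^2) = 0. The eigenspace has dimension 4 - 1 = 3, so there are 3 Jordan blocks; the rank sequence gives block sizes [2, 1, 1].

Assembling the blocks gives the Jordan form J above.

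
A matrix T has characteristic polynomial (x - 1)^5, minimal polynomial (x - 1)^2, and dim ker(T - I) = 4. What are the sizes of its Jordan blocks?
λ = 1: algebraic multiplicity 5 (exponent in χ_T), largest block size 2 (exponent in m_T), 4 blocks (geometric multiplicity). These force block sizes [2, 1, 1, 1].

Jordan blocks: (1, 2), (1, 1), (1, 1), (1, 1)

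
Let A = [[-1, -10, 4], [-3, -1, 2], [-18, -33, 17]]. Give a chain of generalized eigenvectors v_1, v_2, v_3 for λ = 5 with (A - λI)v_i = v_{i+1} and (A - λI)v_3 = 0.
We seek v_1 ∈ ker((A - 5I)^3) \ ker((A - 5I)^2), then set v_{i+1} = (A - 5I) v_i.

One such chain is v_1 = [[1, 0, 2]]^T, v_2 = [[2, 1, 6]]^T, v_3 = [[2, 0, 3]]^T. Check: (A - 5I) v_3 = [[0, 0, 0]]^T = 0.

v_1 = [[1, 0, 2]]^T, v_2 = [[2, 1, 6]]^T, v_3 = [[2, 0, 3]]^T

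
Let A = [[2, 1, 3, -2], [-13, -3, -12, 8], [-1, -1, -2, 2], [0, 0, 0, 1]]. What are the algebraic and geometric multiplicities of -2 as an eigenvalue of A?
algebraic multiplicity 2, geometric multiplicity 1

The characteristic polynomial is (x - 1)^2(x + 2)^2, so the factor x + 2 appears with exponent 2: the algebraic multiplicity is 2.

rank(A + 2I) = 3, so the eigenspace has dimension 4 - 3 = 1: the geometric multiplicity is 1.

Since 1 < 2, A is not diagonalizable.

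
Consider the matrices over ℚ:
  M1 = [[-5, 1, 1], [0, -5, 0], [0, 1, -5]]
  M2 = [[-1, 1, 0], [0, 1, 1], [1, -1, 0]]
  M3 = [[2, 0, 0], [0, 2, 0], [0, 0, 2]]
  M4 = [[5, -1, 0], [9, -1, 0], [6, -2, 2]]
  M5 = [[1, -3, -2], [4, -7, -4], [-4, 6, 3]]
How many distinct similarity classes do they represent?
5 classes: {M1}, {M2}, {M3}, {M4}, {M5}

Characteristic polynomials: χ_{M1} = (x + 5)^3, χ_{M2} = x^3, χ_{M3} = (x - 2)^3, χ_{M4} = (x - 2)^3, χ_{M5} = (x + 1)^3.

{M1}: invariant factors (x + 5)^3.

{M2}: invariant factors x^3.

{M3}: invariant factors x - 2, x - 2, x - 2.

{M4}: invariant factors x - 2, (x - 2)^2.

{M5}: invariant factors x + 1, (x + 1)^2.

Matrices are similar if and only if their invariant-factor lists agree; the partition into similarity classes is {M1}, {M2}, {M3}, {M4}, {M5}.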